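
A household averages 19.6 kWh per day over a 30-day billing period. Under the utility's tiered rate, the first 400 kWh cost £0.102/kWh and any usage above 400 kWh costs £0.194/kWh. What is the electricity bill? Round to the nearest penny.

Usage = 19.6 kWh/day × 30 days = 588 kWh
First 400 kWh × £0.102 = £40.80
Remaining 188 kWh × £0.194 = £36.47
Total = £77.27

£77.27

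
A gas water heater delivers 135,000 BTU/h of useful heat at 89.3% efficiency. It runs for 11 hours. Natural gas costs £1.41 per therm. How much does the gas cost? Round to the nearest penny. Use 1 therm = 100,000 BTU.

Heat delivered = 135,000 BTU/h × 11 h = 1,485,000 BTU
Gas input = 1,485,000 / 0.893 = 1,662,934 BTU
= 1,662,934 / 100,000 = 16.63 therm
Cost = 16.63 × £1.41/therm = £23.45

£23.45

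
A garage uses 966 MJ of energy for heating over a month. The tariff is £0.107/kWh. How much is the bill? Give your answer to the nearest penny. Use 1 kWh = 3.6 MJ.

966 MJ × (0.27778 kWh/MJ) = 268.3 kWh
Cost = 268.3 kWh × £0.107/kWh = £28.71

£28.71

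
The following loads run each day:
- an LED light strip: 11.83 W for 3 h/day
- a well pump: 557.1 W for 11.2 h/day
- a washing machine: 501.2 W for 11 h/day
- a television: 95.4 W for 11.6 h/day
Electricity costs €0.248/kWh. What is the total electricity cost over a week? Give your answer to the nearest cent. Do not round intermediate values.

LED light strip: 11.83 W × 3 h × 7 d = 248 Wh = 0.2484 kWh
well pump: 557.1 W × 11.2 h × 7 d = 43,677 Wh = 43.68 kWh
washing machine: 501.2 W × 11 h × 7 d = 38,592 Wh = 38.59 kWh
television: 95.4 W × 11.6 h × 7 d = 7,746 Wh = 7.746 kWh
Total energy = 0.2484 + 43.68 + 38.59 + 7.746 = 90.26 kWh
Cost = 90.26 kWh × €0.248 = €22.39

€22.39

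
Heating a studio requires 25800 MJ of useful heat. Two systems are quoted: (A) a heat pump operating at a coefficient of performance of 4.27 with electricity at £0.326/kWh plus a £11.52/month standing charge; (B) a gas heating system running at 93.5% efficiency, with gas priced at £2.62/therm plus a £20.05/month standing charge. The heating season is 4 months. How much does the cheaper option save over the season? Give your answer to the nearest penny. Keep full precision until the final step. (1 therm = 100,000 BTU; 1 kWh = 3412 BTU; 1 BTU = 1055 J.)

£172.18

Heat load = 25800 MJ = 25,800,000,000 J / 1055 = 24,454,976 BTU
Gas: input = 24,454,976 / 0.935 = 26,155,055 BTU = 261.6 therm → 261.6 × £2.62 = £685.26; + 4 × £20.05 standing = £765.46
Heat pump: 24,454,976 BTU / 3412 = 7,167 kWh heat; / 4.27 = 1,679 kWh in → × £0.326 = £547.20; + 4 × £11.52 standing = £593.28
Difference = |£765.46 − £593.28| = £172.18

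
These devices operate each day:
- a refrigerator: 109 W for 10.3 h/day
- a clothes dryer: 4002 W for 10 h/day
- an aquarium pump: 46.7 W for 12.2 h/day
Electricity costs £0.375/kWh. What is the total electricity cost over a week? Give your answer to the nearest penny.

refrigerator: 109 W × 10.3 h × 7 d = 7,859 Wh = 7.859 kWh
clothes dryer: 4002 W × 10 h × 7 d = 280,140 Wh = 280.1 kWh
aquarium pump: 46.7 W × 12.2 h × 7 d = 3,988 Wh = 3.988 kWh
Total energy = 7.859 + 280.1 + 3.988 = 292 kWh
Cost = 292 kWh × £0.375 = £109.50

£109.50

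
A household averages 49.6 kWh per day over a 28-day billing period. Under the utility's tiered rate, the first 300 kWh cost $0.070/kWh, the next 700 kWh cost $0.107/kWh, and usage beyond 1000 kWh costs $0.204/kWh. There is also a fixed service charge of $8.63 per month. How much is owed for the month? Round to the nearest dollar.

$184

Usage = 49.6 kWh/day × 28 days = 1388.8 kWh
First 300 kWh × $0.070 = $21.00
Next 700 kWh × $0.107 = $74.90
Remaining 388.8 kWh × $0.204 = $79.32
Energy charge = $175.22; + service $8.63 = $183.85 ≈ $184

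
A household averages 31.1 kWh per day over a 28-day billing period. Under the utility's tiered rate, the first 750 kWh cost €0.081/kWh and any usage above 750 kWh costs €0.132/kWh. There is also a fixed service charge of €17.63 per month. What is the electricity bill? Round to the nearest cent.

€94.33

Usage = 31.1 kWh/day × 28 days = 870.8 kWh
First 750 kWh × €0.081 = €60.75
Remaining 120.8 kWh × €0.132 = €15.95
Energy charge = €76.70; + service €17.63 = €94.33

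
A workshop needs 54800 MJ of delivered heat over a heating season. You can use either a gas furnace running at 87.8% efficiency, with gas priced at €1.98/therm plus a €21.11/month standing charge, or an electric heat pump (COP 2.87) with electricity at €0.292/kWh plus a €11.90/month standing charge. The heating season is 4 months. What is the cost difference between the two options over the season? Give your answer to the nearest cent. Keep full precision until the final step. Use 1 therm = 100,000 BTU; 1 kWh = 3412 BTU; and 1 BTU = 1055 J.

€340.67

Heat load = 54800 MJ = 54,800,000,000 J / 1055 = 51,943,128 BTU
Gas: input = 51,943,128 / 0.878 = 59,160,738 BTU = 591.6 therm → 591.6 × €1.98 = €1,171.38; + 4 × €21.11 standing = €1,255.82
Heat pump: 51,943,128 BTU / 3412 = 15,220 kWh heat; / 2.87 = 5,304 kWh in → × €0.292 = €1,548.89; + 4 × €11.90 standing = €1,596.49
Difference = |€1,255.82 − €1,596.49| = €340.67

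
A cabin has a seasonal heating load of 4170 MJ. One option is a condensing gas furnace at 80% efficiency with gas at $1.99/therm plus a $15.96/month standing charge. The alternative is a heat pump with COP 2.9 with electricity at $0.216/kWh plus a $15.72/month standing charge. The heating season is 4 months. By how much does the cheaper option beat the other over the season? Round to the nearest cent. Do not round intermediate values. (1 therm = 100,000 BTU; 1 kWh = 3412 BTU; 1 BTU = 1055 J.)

Heat load = 4170 MJ = 4,170,000,000 J / 1055 = 3,952,607 BTU
Gas: input = 3,952,607 / 0.80 = 4,940,758 BTU = 49.41 therm → 49.41 × $1.99 = $98.32; + 4 × $15.96 standing = $162.16
Heat pump: 3,952,607 BTU / 3412 = 1,158 kWh heat; / 2.9 = 399.5 kWh in → × $0.216 = $86.28; + 4 × $15.72 standing = $149.16
Difference = |$162.16 − $149.16| = $13.00

$13.00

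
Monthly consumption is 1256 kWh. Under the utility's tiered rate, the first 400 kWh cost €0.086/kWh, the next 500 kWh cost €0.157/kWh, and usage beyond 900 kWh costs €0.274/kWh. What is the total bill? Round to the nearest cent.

First 400 kWh × €0.086 = €34.40
Next 500 kWh × €0.157 = €78.50
Remaining 356 kWh × €0.274 = €97.54
Total = €210.44

€210.44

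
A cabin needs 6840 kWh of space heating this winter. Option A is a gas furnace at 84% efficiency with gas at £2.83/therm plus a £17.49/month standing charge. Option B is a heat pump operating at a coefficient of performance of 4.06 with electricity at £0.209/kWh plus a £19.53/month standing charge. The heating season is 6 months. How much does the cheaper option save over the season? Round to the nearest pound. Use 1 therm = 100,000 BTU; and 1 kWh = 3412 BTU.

£422

Heat load = 6840 kWh × 3412 = 23,338,080 BTU
Gas: input = 23,338,080 / 0.84 = 27,783,429 BTU = 277.8 therm → 277.8 × £2.83 = £786.27; + 6 × £17.49 standing = £891.21
Heat pump: 23,338,080 BTU / 3412 = 6,840 kWh heat; / 4.06 = 1,685 kWh in → × £0.209 = £352.11; + 6 × £19.53 standing = £469.29
Difference = |£891.21 − £469.29| = £421.92 ≈ £422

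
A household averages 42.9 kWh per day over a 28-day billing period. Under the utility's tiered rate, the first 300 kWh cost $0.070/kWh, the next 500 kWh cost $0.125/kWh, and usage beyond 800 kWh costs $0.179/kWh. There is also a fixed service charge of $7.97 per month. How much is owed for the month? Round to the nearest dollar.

Usage = 42.9 kWh/day × 28 days = 1201.2 kWh
First 300 kWh × $0.070 = $21.00
Next 500 kWh × $0.125 = $62.50
Remaining 401.2 kWh × $0.179 = $71.81
Energy charge = $155.31; + service $7.97 = $163.28 ≈ $163

$163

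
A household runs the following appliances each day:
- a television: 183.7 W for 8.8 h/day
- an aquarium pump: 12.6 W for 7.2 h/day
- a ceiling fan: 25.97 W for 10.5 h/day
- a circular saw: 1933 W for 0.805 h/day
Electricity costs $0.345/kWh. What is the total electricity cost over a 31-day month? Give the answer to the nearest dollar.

television: 183.7 W × 8.8 h × 31 d = 50,113 Wh = 50.11 kWh
aquarium pump: 12.6 W × 7.2 h × 31 d = 2,812 Wh = 2.812 kWh
ceiling fan: 25.97 W × 10.5 h × 31 d = 8,453 Wh = 8.453 kWh
circular saw: 1933 W × 0.805 h × 31 d = 48,238 Wh = 48.24 kWh
Total energy = 50.11 + 2.812 + 8.453 + 48.24 = 109.6 kWh
Cost = 109.6 kWh × $0.345 = $37.82 ≈ $38

$38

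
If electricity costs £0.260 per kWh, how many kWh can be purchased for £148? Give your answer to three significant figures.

£148 / £0.260 per kWh = 569.2 kWh

569 kWh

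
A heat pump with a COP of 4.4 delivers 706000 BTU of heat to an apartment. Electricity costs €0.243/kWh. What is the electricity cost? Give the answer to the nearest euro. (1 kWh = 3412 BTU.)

€11

Heat delivered = 706,000 BTU / 3412 = 206.9 kWh
Electrical input = 206.9 kWh / 4.4 = 47.03 kWh
Cost = 47.03 × €0.243/kWh = €11.43 ≈ €11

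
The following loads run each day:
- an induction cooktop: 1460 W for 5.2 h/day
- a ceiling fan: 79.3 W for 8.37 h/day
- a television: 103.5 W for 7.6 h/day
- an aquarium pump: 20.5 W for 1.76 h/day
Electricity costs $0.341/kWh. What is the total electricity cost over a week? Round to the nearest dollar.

induction cooktop: 1460 W × 5.2 h × 7 d = 53,144 Wh = 53.14 kWh
ceiling fan: 79.3 W × 8.37 h × 7 d = 4,646 Wh = 4.646 kWh
television: 103.5 W × 7.6 h × 7 d = 5,506 Wh = 5.506 kWh
aquarium pump: 20.5 W × 1.76 h × 7 d = 253 Wh = 0.2526 kWh
Total energy = 53.14 + 4.646 + 5.506 + 0.2526 = 63.55 kWh
Cost = 63.55 kWh × $0.341 = $21.67 ≈ $22

$22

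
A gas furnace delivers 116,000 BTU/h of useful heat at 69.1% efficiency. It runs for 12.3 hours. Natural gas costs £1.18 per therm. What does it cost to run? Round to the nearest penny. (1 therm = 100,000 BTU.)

£24.37

Heat delivered = 116,000 BTU/h × 12.3 h = 1,426,800 BTU
Gas input = 1,426,800 / 0.691 = 2,064,834 BTU
= 2,064,834 / 100,000 = 20.65 therm
Cost = 20.65 × £1.18/therm = £24.37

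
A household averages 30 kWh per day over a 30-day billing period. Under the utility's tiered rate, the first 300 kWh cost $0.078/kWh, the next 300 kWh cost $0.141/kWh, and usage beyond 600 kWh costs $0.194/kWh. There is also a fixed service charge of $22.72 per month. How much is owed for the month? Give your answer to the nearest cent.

Usage = 30 kWh/day × 30 days = 900 kWh
First 300 kWh × $0.078 = $23.40
Next 300 kWh × $0.141 = $42.30
Remaining 300 kWh × $0.194 = $58.20
Energy charge = $123.90; + service $22.72 = $146.62

$146.62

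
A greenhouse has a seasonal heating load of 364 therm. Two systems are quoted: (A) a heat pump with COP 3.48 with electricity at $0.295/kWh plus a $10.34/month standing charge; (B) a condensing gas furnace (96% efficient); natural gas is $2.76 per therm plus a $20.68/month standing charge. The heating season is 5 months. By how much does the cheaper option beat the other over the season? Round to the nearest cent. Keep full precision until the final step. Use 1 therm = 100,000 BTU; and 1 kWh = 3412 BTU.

Heat load = 364 therm × 100,000 = 36,400,000 BTU
Gas: input = 36,400,000 / 0.96 = 37,916,667 BTU = 379.2 therm → 379.2 × $2.76 = $1,046.50; + 5 × $20.68 standing = $1,149.90
Heat pump: 36,400,000 BTU / 3412 = 10,670 kWh heat; / 3.48 = 3,066 kWh in → × $0.295 = $904.35; + 5 × $10.34 standing = $956.05
Difference = |$1,149.90 − $956.05| = $193.85

$193.85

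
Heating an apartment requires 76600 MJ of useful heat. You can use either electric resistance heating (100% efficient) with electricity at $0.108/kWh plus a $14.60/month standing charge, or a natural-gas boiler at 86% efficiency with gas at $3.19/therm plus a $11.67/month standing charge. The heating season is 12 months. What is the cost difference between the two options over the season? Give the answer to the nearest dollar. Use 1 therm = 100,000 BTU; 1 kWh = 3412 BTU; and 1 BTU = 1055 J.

Heat load = 76600 MJ = 76,600,000,000 J / 1055 = 72,606,635 BTU
Gas: input = 72,606,635 / 0.86 = 84,426,320 BTU = 844.3 therm → 844.3 × $3.19 = $2,693.20; + 12 × $11.67 standing = $2,833.24
Electric: 72,606,635 BTU / 3412 = 21,280 kWh → × $0.108 = $2,298.22; + 12 × $14.60 standing = $2,473.42
Difference = |$2,833.24 − $2,473.42| = $359.82 ≈ $360

$360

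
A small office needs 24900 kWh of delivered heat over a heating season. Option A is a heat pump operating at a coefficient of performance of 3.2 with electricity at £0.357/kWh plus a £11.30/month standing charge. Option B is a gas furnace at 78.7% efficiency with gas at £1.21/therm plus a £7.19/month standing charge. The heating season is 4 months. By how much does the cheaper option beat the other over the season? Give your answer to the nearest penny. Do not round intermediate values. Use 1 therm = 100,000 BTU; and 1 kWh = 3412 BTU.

Heat load = 24900 kWh × 3412 = 84,958,800 BTU
Gas: input = 84,958,800 / 0.787 = 107,952,732 BTU = 1,080 therm → 1,080 × £1.21 = £1,306.23; + 4 × £7.19 standing = £1,334.99
Heat pump: 84,958,800 BTU / 3412 = 24,900 kWh heat; / 3.2 = 7,781 kWh in → × £0.357 = £2,777.91; + 4 × £11.30 standing = £2,823.11
Difference = |£1,334.99 − £2,823.11| = £1,488.12

£1488.12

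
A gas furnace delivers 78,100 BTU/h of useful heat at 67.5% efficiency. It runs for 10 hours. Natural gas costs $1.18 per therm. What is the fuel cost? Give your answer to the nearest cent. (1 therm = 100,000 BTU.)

Heat delivered = 78,100 BTU/h × 10 h = 781,000 BTU
Gas input = 781,000 / 0.675 = 1,157,037 BTU
= 1,157,037 / 100,000 = 11.57 therm
Cost = 11.57 × $1.18/therm = $13.65

$13.65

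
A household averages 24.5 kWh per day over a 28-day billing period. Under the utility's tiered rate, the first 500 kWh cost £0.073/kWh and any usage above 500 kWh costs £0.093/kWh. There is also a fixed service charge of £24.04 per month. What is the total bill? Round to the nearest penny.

£77.84

Usage = 24.5 kWh/day × 28 days = 686 kWh
First 500 kWh × £0.073 = £36.50
Remaining 186 kWh × £0.093 = £17.30
Energy charge = £53.80; + service £24.04 = £77.84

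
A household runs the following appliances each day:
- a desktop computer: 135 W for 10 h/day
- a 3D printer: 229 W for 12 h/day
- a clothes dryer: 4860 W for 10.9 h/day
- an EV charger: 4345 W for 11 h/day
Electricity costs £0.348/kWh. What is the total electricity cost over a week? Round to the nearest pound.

£255

desktop computer: 135 W × 10 h × 7 d = 9,450 Wh = 9.45 kWh
3D printer: 229 W × 12 h × 7 d = 19,236 Wh = 19.24 kWh
clothes dryer: 4860 W × 10.9 h × 7 d = 370,818 Wh = 370.8 kWh
EV charger: 4345 W × 11 h × 7 d = 334,565 Wh = 334.6 kWh
Total energy = 9.45 + 19.24 + 370.8 + 334.6 = 734.1 kWh
Cost = 734.1 kWh × £0.348 = £255.46 ≈ £255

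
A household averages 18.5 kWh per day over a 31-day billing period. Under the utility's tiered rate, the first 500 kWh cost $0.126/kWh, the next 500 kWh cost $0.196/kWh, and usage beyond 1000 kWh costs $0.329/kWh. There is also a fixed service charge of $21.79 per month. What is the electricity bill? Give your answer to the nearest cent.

Usage = 18.5 kWh/day × 31 days = 573.5 kWh
First 500 kWh × $0.126 = $63.00
Next 73.5 kWh × $0.196 = $14.41
Remaining tier: 0 kWh (not reached)
Energy charge = $77.41; + service $21.79 = $99.20

$99.20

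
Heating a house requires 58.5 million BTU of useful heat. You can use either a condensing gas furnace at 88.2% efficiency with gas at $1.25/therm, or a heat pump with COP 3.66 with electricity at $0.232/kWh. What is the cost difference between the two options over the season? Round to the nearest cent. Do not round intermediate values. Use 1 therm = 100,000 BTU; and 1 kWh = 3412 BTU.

$257.73

Heat load = 58.5 × 10⁶ BTU = 58,500,000 BTU
Gas: input = 58,500,000 / 0.882 = 66,326,531 BTU = 663.3 therm → 663.3 × $1.25 = $829.08
Heat pump: 58,500,000 BTU / 3412 = 17,150 kWh heat; / 3.66 = 4,685 kWh in → × $0.232 = $1,086.81
Difference = |$829.08 − $1,086.81| = $257.73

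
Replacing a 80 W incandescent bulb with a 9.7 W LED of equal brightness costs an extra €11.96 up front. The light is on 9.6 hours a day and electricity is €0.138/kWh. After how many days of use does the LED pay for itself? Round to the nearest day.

Power saved = 80 − 9.7 = 70.3 W
Daily energy saved = 70.3 W × 9.6 h = 674.9 Wh = 0.67488 kWh
Daily savings = 0.67488 × €0.138 = €0.0931
Payback = €11.96 / €0.0931 per day = 128.4 days

128 days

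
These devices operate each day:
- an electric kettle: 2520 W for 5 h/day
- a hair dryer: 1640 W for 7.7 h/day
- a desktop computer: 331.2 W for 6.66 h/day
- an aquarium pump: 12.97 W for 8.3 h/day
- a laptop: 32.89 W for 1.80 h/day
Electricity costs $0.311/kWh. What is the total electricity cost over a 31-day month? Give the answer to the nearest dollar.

electric kettle: 2520 W × 5 h × 31 d = 390,600 Wh = 390.6 kWh
hair dryer: 1640 W × 7.7 h × 31 d = 391,468 Wh = 391.5 kWh
desktop computer: 331.2 W × 6.66 h × 31 d = 68,380 Wh = 68.38 kWh
aquarium pump: 12.97 W × 8.3 h × 31 d = 3,337 Wh = 3.337 kWh
laptop: 32.89 W × 1.80 h × 31 d = 1,835 Wh = 1.835 kWh
Total energy = 390.6 + 391.5 + 68.38 + 3.337 + 1.835 = 855.6 kWh
Cost = 855.6 kWh × $0.311 = $266.10 ≈ $266

$266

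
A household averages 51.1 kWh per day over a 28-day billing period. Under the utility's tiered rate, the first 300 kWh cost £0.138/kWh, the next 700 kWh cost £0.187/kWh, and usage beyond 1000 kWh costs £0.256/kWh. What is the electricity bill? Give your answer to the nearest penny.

£282.58

Usage = 51.1 kWh/day × 28 days = 1430.8 kWh
First 300 kWh × £0.138 = £41.40
Next 700 kWh × £0.187 = £130.90
Remaining 430.8 kWh × £0.256 = £110.28
Total = £282.58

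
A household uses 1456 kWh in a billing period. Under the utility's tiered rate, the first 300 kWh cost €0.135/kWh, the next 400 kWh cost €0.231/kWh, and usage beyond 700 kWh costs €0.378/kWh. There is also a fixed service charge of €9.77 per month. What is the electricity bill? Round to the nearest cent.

First 300 kWh × €0.135 = €40.50
Next 400 kWh × €0.231 = €92.40
Remaining 756 kWh × €0.378 = €285.77
Energy charge = €418.67; + service €9.77 = €428.44

€428.44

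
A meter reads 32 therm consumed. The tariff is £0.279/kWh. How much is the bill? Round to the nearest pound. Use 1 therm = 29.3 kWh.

32 therm × (29.3 kWh/therm) = 937.6 kWh
Cost = 937.6 kWh × £0.279/kWh = £261.59 ≈ £262

£262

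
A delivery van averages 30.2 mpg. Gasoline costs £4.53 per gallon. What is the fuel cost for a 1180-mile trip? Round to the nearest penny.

Fuel = 1180 mi / 30.2 mpg = 39.07 gal
Cost = 39.07 gal × £4.53/gal = £177.00

£177.00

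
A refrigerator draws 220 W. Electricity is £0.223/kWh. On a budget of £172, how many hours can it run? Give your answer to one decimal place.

Energy budget = £172 / £0.223 per kWh = 771.3 kWh = 771,300 Wh
Runtime = 771,300 Wh / 220 W = 3,506 h

3505.9 h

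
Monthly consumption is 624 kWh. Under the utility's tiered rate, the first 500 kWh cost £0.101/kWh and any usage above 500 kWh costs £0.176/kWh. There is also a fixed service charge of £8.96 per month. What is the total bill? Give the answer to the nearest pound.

First 500 kWh × £0.101 = £50.50
Remaining 124 kWh × £0.176 = £21.82
Energy charge = £72.32; + service £8.96 = £81.28 ≈ £81

£81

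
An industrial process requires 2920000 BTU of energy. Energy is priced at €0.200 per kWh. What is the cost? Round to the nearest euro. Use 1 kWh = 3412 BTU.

€171

2920000 BTU × (0.00029308 kWh/BTU) = 855.8 kWh
Cost = 855.8 kWh × €0.200/kWh = €171.16 ≈ €171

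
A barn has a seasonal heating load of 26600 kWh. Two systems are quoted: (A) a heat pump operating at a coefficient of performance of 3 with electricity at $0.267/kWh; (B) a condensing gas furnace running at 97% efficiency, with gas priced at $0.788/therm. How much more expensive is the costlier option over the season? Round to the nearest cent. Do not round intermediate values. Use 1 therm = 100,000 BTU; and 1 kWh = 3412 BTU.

$1630.10

Heat load = 26600 kWh × 3412 = 90,759,200 BTU
Gas: input = 90,759,200 / 0.97 = 93,566,186 BTU = 935.7 therm → 935.7 × $0.788 = $737.30
Heat pump: 90,759,200 BTU / 3412 = 26,600 kWh heat; / 3 = 8,867 kWh in → × $0.267 = $2,367.40
Difference = |$737.30 − $2,367.40| = $1,630.10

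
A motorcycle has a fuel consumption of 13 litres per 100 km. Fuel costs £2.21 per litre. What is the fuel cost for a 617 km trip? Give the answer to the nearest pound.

Fuel = 13 L/100 km × 617 km / 100 = 80.21 L
Cost = 80.21 L × £2.21/L = £177.26 ≈ £177

£177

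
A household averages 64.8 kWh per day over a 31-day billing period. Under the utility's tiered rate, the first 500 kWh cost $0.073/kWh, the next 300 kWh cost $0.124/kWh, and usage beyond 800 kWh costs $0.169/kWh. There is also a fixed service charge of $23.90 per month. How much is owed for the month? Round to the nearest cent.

$301.89

Usage = 64.8 kWh/day × 31 days = 2008.8 kWh
First 500 kWh × $0.073 = $36.50
Next 300 kWh × $0.124 = $37.20
Remaining 1208.8 kWh × $0.169 = $204.29
Energy charge = $277.99; + service $23.90 = $301.89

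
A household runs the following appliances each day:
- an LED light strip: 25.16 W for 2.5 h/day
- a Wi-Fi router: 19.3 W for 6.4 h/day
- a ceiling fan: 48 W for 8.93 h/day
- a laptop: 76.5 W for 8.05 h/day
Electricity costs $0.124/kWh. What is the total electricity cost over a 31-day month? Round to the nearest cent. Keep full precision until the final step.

$4.73

LED light strip: 25.16 W × 2.5 h × 31 d = 1,950 Wh = 1.95 kWh
Wi-Fi router: 19.3 W × 6.4 h × 31 d = 3,829 Wh = 3.829 kWh
ceiling fan: 48 W × 8.93 h × 31 d = 13,288 Wh = 13.29 kWh
laptop: 76.5 W × 8.05 h × 31 d = 19,091 Wh = 19.09 kWh
Total energy = 1.95 + 3.829 + 13.29 + 19.09 = 38.16 kWh
Cost = 38.16 kWh × $0.124 = $4.73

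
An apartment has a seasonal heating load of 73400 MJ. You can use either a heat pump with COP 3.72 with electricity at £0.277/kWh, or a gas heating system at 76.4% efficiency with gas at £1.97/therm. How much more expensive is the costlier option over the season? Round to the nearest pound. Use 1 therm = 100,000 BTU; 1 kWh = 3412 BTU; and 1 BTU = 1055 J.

£276

Heat load = 73400 MJ = 73,400,000,000 J / 1055 = 69,573,460 BTU
Gas: input = 69,573,460 / 0.764 = 91,064,738 BTU = 910.6 therm → 910.6 × £1.97 = £1,793.98
Heat pump: 69,573,460 BTU / 3412 = 20,390 kWh heat; / 3.72 = 5,481 kWh in → × £0.277 = £1,518.35
Difference = |£1,793.98 − £1,518.35| = £275.63 ≈ £276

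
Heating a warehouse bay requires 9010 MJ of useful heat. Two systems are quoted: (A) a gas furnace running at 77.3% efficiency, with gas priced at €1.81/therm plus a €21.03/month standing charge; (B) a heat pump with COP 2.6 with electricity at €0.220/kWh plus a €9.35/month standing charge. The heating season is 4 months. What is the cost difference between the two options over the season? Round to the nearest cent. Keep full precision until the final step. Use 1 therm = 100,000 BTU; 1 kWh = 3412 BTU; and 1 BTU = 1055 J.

Heat load = 9010 MJ = 9,010,000,000 J / 1055 = 8,540,284 BTU
Gas: input = 8,540,284 / 0.773 = 11,048,233 BTU = 110.5 therm → 110.5 × €1.81 = €199.97; + 4 × €21.03 standing = €284.09
Heat pump: 8,540,284 BTU / 3412 = 2,503 kWh heat; / 2.6 = 962.7 kWh in → × €0.220 = €211.79; + 4 × €9.35 standing = €249.19
Difference = |€284.09 − €249.19| = €34.90

€34.90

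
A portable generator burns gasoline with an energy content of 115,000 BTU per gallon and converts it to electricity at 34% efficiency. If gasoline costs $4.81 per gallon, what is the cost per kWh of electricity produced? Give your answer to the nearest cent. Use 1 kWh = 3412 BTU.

$0.42

Electrical output per gallon = 115,000 BTU × 0.34 / 3412 BTU/kWh = 11.46 kWh
Cost per kWh = $4.81 / 11.46 kWh = $0.420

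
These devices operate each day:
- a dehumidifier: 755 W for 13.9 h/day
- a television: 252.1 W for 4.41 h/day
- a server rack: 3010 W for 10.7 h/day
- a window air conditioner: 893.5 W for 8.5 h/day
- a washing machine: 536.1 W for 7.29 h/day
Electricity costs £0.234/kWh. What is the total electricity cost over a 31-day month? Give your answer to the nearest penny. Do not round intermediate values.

£401.26

dehumidifier: 755 W × 13.9 h × 31 d = 325,330 Wh = 325.3 kWh
television: 252.1 W × 4.41 h × 31 d = 34,465 Wh = 34.46 kWh
server rack: 3010 W × 10.7 h × 31 d = 998,417 Wh = 998.4 kWh
window air conditioner: 893.5 W × 8.5 h × 31 d = 235,437 Wh = 235.4 kWh
washing machine: 536.1 W × 7.29 h × 31 d = 121,153 Wh = 121.2 kWh
Total energy = 325.3 + 34.46 + 998.4 + 235.4 + 121.2 = 1,715 kWh
Cost = 1,715 kWh × £0.234 = £401.26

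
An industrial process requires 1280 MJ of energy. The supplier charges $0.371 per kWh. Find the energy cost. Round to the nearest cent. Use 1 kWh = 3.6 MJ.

1280 MJ × (0.27778 kWh/MJ) = 355.6 kWh
Cost = 355.6 kWh × $0.371/kWh = $131.91

$131.91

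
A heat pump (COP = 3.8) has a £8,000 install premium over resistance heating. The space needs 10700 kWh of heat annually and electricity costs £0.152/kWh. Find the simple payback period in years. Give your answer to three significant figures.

Resistance: 10700 kWh × £0.152 = £1,626.40/yr
Heat pump: 10700 / 3.8 = 2816 kWh in → × £0.152 = £428.00/yr
Annual savings = £1,198.40
Payback = £8,000 / £1,198.40 = 6.68 years

6.68 years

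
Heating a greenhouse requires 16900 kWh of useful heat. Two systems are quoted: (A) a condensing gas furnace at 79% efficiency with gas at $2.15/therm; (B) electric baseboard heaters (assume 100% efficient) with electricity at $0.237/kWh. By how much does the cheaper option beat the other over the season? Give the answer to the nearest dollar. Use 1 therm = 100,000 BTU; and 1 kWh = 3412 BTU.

Heat load = 16900 kWh × 3412 = 57,662,800 BTU
Gas: input = 57,662,800 / 0.79 = 72,990,886 BTU = 729.9 therm → 729.9 × $2.15 = $1,569.30
Electric: 57,662,800 BTU / 3412 = 16,900 kWh → × $0.237 = $4,005.30
Difference = |$1,569.30 − $4,005.30| = $2,436.00

$2436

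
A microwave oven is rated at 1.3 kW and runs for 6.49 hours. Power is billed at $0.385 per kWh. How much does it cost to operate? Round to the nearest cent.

$3.25

Energy = 1300 W × 6.49 h = 8,437 Wh = 8.437 kWh
Cost = 8.437 kWh × $0.385/kWh = $3.25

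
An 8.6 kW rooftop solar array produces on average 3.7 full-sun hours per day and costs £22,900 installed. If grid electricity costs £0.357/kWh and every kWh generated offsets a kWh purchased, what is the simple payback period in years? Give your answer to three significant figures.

Daily generation = 8.6 kW × 3.7 h = 31.82 kWh
Annual generation = 31.82 × 365 = 11614 kWh
Annual savings = 11614 × £0.357 = £4,146.31
Payback = £22,900 / £4,146.31 = 5.52 years

5.52 years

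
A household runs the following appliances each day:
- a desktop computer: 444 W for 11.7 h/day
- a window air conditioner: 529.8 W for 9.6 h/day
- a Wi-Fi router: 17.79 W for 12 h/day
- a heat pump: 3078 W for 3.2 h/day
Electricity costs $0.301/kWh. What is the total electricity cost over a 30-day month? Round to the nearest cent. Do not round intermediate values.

$183.71

desktop computer: 444 W × 11.7 h × 30 d = 155,844 Wh = 155.8 kWh
window air conditioner: 529.8 W × 9.6 h × 30 d = 152,582 Wh = 152.6 kWh
Wi-Fi router: 17.79 W × 12 h × 30 d = 6,404 Wh = 6.404 kWh
heat pump: 3078 W × 3.2 h × 30 d = 295,488 Wh = 295.5 kWh
Total energy = 155.8 + 152.6 + 6.404 + 295.5 = 610.3 kWh
Cost = 610.3 kWh × $0.301 = $183.71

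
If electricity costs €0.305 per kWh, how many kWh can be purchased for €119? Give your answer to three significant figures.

390 kWh

€119 / €0.305 per kWh = 390.2 kWh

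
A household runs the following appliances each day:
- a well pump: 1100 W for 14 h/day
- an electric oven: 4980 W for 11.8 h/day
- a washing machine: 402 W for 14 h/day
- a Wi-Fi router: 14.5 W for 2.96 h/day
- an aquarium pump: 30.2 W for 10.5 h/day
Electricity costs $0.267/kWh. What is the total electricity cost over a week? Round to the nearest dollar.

$150

well pump: 1100 W × 14 h × 7 d = 107,800 Wh = 107.8 kWh
electric oven: 4980 W × 11.8 h × 7 d = 411,348 Wh = 411.3 kWh
washing machine: 402 W × 14 h × 7 d = 39,396 Wh = 39.4 kWh
Wi-Fi router: 14.5 W × 2.96 h × 7 d = 300 Wh = 0.3004 kWh
aquarium pump: 30.2 W × 10.5 h × 7 d = 2,220 Wh = 2.22 kWh
Total energy = 107.8 + 411.3 + 39.4 + 0.3004 + 2.22 = 561.1 kWh
Cost = 561.1 kWh × $0.267 = $149.80 ≈ $150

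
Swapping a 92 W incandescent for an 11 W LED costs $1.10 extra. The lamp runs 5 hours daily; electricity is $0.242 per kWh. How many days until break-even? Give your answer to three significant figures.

11.2 days

Power saved = 92 − 11 = 81 W
Daily energy saved = 81 W × 5 h = 405 Wh = 0.405 kWh
Daily savings = 0.405 × $0.242 = $0.0980
Payback = $1.10 / $0.0980 per day = 11.22 days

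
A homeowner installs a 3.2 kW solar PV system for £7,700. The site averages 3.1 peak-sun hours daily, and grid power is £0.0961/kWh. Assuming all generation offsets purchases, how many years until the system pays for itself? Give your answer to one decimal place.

22.1 years

Daily generation = 3.2 kW × 3.1 h = 9.92 kWh
Annual generation = 9.92 × 365 = 3620.8 kWh
Annual savings = 3620.8 × £0.0961 = £347.96
Payback = £7,700 / £347.96 = 22.1 years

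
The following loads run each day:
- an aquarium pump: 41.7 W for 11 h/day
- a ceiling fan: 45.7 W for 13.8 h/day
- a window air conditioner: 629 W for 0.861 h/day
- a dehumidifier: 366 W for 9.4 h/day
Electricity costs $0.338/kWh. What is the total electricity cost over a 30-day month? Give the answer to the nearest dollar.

aquarium pump: 41.7 W × 11 h × 30 d = 13,761 Wh = 13.76 kWh
ceiling fan: 45.7 W × 13.8 h × 30 d = 18,920 Wh = 18.92 kWh
window air conditioner: 629 W × 0.861 h × 30 d = 16,247 Wh = 16.25 kWh
dehumidifier: 366 W × 9.4 h × 30 d = 103,212 Wh = 103.2 kWh
Total energy = 13.76 + 18.92 + 16.25 + 103.2 = 152.1 kWh
Cost = 152.1 kWh × $0.338 = $51.42 ≈ $51

$51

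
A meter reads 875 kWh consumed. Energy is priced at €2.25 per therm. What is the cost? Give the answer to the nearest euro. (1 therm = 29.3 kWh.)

875 kWh × (0.03413 therm/kWh) = 29.86 therm
Cost = 29.86 therm × €2.25/therm = €67.19 ≈ €67

€67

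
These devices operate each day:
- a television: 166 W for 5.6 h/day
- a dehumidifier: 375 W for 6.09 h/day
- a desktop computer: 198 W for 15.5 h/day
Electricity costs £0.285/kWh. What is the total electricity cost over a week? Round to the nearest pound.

£13

television: 166 W × 5.6 h × 7 d = 6,507 Wh = 6.507 kWh
dehumidifier: 375 W × 6.09 h × 7 d = 15,986 Wh = 15.99 kWh
desktop computer: 198 W × 15.5 h × 7 d = 21,483 Wh = 21.48 kWh
Total energy = 6.507 + 15.99 + 21.48 = 43.98 kWh
Cost = 43.98 kWh × £0.285 = £12.53 ≈ £13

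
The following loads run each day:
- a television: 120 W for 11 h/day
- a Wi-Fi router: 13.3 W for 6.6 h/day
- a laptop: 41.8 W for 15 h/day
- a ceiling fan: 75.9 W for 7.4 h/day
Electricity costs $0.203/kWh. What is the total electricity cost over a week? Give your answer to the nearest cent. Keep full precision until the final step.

$3.69

television: 120 W × 11 h × 7 d = 9,240 Wh = 9.24 kWh
Wi-Fi router: 13.3 W × 6.6 h × 7 d = 614 Wh = 0.6145 kWh
laptop: 41.8 W × 15 h × 7 d = 4,389 Wh = 4.389 kWh
ceiling fan: 75.9 W × 7.4 h × 7 d = 3,932 Wh = 3.932 kWh
Total energy = 9.24 + 0.6145 + 4.389 + 3.932 = 18.18 kWh
Cost = 18.18 kWh × $0.203 = $3.69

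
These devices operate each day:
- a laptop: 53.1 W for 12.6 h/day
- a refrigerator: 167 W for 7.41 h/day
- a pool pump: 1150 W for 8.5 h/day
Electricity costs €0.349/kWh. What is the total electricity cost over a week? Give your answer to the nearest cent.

€28.54

laptop: 53.1 W × 12.6 h × 7 d = 4,683 Wh = 4.683 kWh
refrigerator: 167 W × 7.41 h × 7 d = 8,662 Wh = 8.662 kWh
pool pump: 1150 W × 8.5 h × 7 d = 68,425 Wh = 68.42 kWh
Total energy = 4.683 + 8.662 + 68.42 = 81.77 kWh
Cost = 81.77 kWh × €0.349 = €28.54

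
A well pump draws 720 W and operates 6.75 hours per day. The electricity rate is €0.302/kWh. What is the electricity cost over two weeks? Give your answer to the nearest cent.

Energy = 720 W × 6.75 h/day × 14 days = 68,040 Wh = 68.04 kWh
Cost = 68.04 kWh × €0.302/kWh = €20.55

€20.55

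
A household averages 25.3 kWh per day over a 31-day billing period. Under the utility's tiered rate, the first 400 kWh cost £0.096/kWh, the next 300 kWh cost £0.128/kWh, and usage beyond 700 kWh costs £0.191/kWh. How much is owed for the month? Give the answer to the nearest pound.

£93

Usage = 25.3 kWh/day × 31 days = 784.3 kWh
First 400 kWh × £0.096 = £38.40
Next 300 kWh × £0.128 = £38.40
Remaining 84.3 kWh × £0.191 = £16.10
Total = £92.90 ≈ £93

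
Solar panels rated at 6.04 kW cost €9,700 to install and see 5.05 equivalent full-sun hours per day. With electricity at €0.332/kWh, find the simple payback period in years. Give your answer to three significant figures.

2.62 years

Daily generation = 6.04 kW × 5.05 h = 30.5 kWh
Annual generation = 30.5 × 365 = 11133 kWh
Annual savings = 11133 × €0.332 = €3,696.23
Payback = €9,700 / €3,696.23 = 2.62 years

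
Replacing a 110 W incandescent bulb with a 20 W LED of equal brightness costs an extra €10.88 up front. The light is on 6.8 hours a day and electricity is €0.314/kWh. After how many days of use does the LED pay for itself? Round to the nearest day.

Power saved = 110 − 20 = 90 W
Daily energy saved = 90 W × 6.8 h = 612 Wh = 0.612 kWh
Daily savings = 0.612 × €0.314 = €0.1922
Payback = €10.88 / €0.1922 per day = 56.62 days

57 days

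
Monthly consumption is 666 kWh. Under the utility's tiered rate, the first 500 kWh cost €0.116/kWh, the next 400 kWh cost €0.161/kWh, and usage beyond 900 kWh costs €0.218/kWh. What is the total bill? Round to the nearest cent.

€84.73

First 500 kWh × €0.116 = €58.00
Next 166 kWh × €0.161 = €26.73
Remaining tier: 0 kWh (not reached)
Total = €84.73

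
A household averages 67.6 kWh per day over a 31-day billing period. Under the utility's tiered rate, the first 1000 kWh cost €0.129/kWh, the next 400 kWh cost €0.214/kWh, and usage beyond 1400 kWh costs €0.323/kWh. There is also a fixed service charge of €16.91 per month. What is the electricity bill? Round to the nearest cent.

Usage = 67.6 kWh/day × 31 days = 2095.6 kWh
First 1000 kWh × €0.129 = €129.00
Next 400 kWh × €0.214 = €85.60
Remaining 695.6 kWh × €0.323 = €224.68
Energy charge = €439.28; + service €16.91 = €456.19

€456.19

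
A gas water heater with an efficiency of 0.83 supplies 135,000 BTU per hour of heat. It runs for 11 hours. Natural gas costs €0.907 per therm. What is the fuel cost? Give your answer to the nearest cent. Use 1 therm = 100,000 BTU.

€16.23

Heat delivered = 135,000 BTU/h × 11 h = 1,485,000 BTU
Gas input = 1,485,000 / 0.83 = 1,789,157 BTU
= 1,789,157 / 100,000 = 17.89 therm
Cost = 17.89 × €0.907/therm = €16.23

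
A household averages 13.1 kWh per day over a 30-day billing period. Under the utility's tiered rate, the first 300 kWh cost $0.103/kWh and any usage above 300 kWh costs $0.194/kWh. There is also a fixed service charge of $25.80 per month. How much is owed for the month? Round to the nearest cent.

Usage = 13.1 kWh/day × 30 days = 393 kWh
First 300 kWh × $0.103 = $30.90
Remaining 93 kWh × $0.194 = $18.04
Energy charge = $48.94; + service $25.80 = $74.74

$74.74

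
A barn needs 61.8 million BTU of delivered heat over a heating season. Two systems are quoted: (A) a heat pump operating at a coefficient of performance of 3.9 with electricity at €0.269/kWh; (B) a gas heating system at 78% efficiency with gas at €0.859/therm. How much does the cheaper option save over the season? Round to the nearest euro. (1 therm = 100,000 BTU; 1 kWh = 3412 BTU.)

€569

Heat load = 61.8 × 10⁶ BTU = 61,800,000 BTU
Gas: input = 61,800,000 / 0.78 = 79,230,769 BTU = 792.3 therm → 792.3 × €0.859 = €680.59
Heat pump: 61,800,000 BTU / 3412 = 18,110 kWh heat; / 3.9 = 4,644 kWh in → × €0.269 = €1,249.30
Difference = |€680.59 − €1,249.30| = €568.71 ≈ €569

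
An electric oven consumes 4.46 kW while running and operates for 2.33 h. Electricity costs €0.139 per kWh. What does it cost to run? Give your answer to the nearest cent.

Energy = 4460 W × 2.33 h = 10,392 Wh = 10.39 kWh
Cost = 10.39 kWh × €0.139/kWh = €1.44

€1.44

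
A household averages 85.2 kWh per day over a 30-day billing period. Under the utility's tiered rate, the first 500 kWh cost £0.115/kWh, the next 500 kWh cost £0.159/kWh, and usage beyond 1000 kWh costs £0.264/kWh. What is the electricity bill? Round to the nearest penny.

£547.78

Usage = 85.2 kWh/day × 30 days = 2556 kWh
First 500 kWh × £0.115 = £57.50
Next 500 kWh × £0.159 = £79.50
Remaining 1556 kWh × £0.264 = £410.78
Total = £547.78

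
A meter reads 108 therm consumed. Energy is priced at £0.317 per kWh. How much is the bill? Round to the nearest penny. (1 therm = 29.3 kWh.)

£1003.11

108 therm × (29.3 kWh/therm) = 3,164 kWh
Cost = 3,164 kWh × £0.317/kWh = £1,003.11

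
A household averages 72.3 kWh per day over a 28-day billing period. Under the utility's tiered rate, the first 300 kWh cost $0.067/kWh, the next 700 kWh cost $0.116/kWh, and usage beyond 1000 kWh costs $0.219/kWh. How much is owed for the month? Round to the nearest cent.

$325.64

Usage = 72.3 kWh/day × 28 days = 2024.4 kWh
First 300 kWh × $0.067 = $20.10
Next 700 kWh × $0.116 = $81.20
Remaining 1024.4 kWh × $0.219 = $224.34
Total = $325.64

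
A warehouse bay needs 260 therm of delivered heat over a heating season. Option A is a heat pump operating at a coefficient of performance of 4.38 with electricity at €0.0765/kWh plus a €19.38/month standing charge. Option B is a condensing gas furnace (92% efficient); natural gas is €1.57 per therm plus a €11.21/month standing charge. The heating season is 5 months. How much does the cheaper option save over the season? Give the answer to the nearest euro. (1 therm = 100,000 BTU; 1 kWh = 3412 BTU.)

Heat load = 260 therm × 100,000 = 26,000,000 BTU
Gas: input = 26,000,000 / 0.92 = 28,260,870 BTU = 282.6 therm → 282.6 × €1.57 = €443.70; + 5 × €11.21 standing = €499.75
Heat pump: 26,000,000 BTU / 3412 = 7,620 kWh heat; / 4.38 = 1,740 kWh in → × €0.0765 = €133.09; + 5 × €19.38 standing = €229.99
Difference = |€499.75 − €229.99| = €269.75 ≈ €270

€270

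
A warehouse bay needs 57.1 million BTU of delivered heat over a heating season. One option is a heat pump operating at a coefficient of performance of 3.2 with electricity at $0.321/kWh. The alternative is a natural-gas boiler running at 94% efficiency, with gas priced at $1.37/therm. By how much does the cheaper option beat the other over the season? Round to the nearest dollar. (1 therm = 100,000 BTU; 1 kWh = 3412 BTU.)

$847

Heat load = 57.1 × 10⁶ BTU = 57,100,000 BTU
Gas: input = 57,100,000 / 0.94 = 60,744,681 BTU = 607.4 therm → 607.4 × $1.37 = $832.20
Heat pump: 57,100,000 BTU / 3412 = 16,740 kWh heat; / 3.2 = 5,230 kWh in → × $0.321 = $1,678.73
Difference = |$832.20 − $1,678.73| = $846.53 ≈ $847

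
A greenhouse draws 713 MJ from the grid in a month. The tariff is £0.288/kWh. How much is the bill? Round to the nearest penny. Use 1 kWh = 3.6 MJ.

713 MJ × (0.27778 kWh/MJ) = 198.1 kWh
Cost = 198.1 kWh × £0.288/kWh = £57.04

£57.04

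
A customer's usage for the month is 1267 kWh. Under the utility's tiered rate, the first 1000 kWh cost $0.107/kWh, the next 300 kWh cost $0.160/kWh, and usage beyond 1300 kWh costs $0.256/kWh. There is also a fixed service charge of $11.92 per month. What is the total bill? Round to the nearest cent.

$161.64

First 1000 kWh × $0.107 = $107.00
Next 267 kWh × $0.160 = $42.72
Remaining tier: 0 kWh (not reached)
Energy charge = $149.72; + service $11.92 = $161.64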